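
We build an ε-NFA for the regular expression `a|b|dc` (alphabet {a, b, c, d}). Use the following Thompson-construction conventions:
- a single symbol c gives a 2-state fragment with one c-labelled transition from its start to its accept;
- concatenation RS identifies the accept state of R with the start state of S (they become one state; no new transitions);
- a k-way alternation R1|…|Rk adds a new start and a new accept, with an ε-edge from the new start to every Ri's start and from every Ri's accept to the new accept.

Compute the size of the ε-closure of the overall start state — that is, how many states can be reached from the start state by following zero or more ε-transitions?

4

Work bottom-up. For each fragment F, track |ε-closure(F.start)| and whether F's accept lies in that closure (i.e. whether F accepts ε). A single-symbol fragment has closure size 1 and does not accept ε.
  dc → C equals the left operand's closure size = 1 (its accept is not ε-reachable, so the closure stops there)
  a|b|dc → C = 1 + 1 + 1 + 1 = 4 (the new accept is not ε-reachable since no branch accepts ε)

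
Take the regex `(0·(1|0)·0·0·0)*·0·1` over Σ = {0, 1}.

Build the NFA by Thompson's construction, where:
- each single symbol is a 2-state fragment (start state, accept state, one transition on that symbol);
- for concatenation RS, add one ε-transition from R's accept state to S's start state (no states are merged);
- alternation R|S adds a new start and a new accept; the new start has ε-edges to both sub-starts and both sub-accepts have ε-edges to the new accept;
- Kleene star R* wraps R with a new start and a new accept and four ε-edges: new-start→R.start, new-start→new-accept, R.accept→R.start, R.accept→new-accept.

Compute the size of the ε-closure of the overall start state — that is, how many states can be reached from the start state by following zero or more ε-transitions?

Compute the ε-closure size of each fragment's start state recursively; a symbol fragment's start has no outgoing ε-edge, so its closure is just itself (size 1).
  1|0 → C = 1 + 1 + 1 = 3 (the new accept is not ε-reachable since no branch accepts ε)
  0·(1|0)·0·0·0 → C equals the left operand's closure size = 1 (its accept is not ε-reachable, so the closure stops there)
  (0·(1|0)·0·0·0)* → C = 1 (new start) + 1 (body) + 1 (new accept) = 3
  (0·(1|0)·0·0·0)*·0·1 → C = 3 + 1 = 4 (closure spills across the concat boundary because the left factor accepts ε)

4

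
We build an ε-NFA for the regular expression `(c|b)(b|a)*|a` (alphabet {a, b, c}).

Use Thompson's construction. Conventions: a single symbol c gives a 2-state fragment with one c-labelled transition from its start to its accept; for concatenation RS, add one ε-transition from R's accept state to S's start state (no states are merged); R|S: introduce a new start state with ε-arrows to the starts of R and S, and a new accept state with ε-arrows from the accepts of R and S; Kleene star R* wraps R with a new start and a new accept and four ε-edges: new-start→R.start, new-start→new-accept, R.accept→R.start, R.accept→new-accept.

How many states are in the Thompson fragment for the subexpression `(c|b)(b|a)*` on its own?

14

Fragment for `(c|b)(b|a)*`:
Each of the 4 symbol leaves contributes a 2-state fragment.
  c|b : 6 states
  b|a : 6 states
  (b|a)* : 8 states
  (c|b)(b|a)* : 14 states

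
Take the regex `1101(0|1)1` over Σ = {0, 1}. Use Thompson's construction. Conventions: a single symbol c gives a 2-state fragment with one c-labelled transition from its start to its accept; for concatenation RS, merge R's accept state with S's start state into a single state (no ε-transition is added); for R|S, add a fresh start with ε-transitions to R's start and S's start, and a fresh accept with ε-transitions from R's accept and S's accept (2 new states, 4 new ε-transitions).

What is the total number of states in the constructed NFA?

Recursing over subexpressions:
Each of the 7 symbol leaves contributes a 2-state fragment.
  0|1 — 6 states
  1101(0|1)1 — 11 states

11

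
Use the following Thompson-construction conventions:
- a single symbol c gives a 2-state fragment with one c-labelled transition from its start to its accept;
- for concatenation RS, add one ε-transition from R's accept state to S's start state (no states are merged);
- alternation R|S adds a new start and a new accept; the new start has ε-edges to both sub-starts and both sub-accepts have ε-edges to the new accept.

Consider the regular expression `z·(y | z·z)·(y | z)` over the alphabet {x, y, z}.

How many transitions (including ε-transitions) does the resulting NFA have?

Per subexpression:
Each of the 6 symbol leaves contributes 1 transition (1 symbol, 0 ε).
  z·z — 3 transitions (2 symbol, 1 ε)
  y | z·z — 8 transitions (3 symbol, 5 ε)
  y | z — 6 transitions (2 symbol, 4 ε)
  z·(y | z·z)·(y | z) — 17 transitions (6 symbol, 11 ε)

17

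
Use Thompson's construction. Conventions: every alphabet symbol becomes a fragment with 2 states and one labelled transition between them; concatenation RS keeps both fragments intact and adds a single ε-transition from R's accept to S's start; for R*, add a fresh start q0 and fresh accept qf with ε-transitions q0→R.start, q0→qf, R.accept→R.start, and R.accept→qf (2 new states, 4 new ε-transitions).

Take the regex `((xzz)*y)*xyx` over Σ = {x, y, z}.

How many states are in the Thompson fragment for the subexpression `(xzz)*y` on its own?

10

Fragment for `(xzz)*y`:
Each of the 4 symbol leaves contributes a 2-state fragment.
  xzz → 6 states
  (xzz)* → 8 states
  (xzz)*y → 10 states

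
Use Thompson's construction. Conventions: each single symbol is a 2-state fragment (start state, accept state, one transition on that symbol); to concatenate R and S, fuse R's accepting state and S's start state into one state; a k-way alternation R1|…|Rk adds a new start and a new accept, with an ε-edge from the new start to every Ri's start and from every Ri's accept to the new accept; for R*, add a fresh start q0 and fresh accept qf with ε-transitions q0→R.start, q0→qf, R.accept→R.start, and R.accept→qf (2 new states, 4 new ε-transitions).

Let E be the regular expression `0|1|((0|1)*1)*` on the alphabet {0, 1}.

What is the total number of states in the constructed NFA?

17

Per subexpression:
Each of the 5 symbol leaves contributes a 2-state fragment.
  0|1 — 6 states
  (0|1)* — 8 states
  (0|1)*1 — 9 states
  ((0|1)*1)* — 11 states
  0|1|((0|1)*1)* — 17 states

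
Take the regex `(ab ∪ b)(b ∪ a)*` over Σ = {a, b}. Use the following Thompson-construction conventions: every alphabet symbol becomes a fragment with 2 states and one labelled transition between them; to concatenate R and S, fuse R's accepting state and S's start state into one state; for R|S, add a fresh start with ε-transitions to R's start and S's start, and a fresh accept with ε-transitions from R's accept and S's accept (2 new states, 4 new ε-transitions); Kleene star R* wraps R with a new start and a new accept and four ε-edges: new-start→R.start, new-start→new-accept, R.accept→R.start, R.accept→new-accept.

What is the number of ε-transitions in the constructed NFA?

Recursing over subexpressions:
Each of the 5 symbol leaves contributes 0 ε-transitions.
  ab → 0 ε-transitions
  ab ∪ b → 4 ε-transitions
  b ∪ a → 4 ε-transitions
  (b ∪ a)* → 8 ε-transitions
  (ab ∪ b)(b ∪ a)* → 12 ε-transitions

12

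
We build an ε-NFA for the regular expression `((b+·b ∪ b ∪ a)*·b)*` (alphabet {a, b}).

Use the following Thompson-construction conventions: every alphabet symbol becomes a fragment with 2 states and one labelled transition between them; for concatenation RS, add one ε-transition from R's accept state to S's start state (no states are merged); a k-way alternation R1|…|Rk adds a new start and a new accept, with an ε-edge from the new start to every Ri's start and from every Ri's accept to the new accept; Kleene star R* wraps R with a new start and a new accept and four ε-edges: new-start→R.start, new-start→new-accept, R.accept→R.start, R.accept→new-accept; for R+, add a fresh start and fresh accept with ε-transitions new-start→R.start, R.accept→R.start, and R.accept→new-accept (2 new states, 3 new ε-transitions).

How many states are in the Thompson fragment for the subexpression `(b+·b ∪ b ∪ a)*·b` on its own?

16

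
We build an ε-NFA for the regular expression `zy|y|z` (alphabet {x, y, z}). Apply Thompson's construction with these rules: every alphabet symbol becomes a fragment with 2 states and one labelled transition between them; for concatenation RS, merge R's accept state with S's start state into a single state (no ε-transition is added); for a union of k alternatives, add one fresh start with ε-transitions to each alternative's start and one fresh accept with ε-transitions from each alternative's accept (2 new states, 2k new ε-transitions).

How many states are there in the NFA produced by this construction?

9

Per subexpression:
Each of the 4 symbol leaves contributes a 2-state fragment.
  zy → 3 states
  zy|y|z → 9 states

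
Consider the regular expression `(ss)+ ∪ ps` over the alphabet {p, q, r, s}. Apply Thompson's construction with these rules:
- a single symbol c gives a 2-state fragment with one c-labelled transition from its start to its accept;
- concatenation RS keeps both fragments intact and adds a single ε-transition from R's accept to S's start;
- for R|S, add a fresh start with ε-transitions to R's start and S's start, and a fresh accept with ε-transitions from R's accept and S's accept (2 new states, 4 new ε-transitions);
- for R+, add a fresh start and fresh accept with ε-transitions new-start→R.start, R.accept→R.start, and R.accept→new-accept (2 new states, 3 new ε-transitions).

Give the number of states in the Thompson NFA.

12

By structural recursion:
Each of the 4 symbol leaves contributes a 2-state fragment.
  ss — 4 states
  (ss)+ — 6 states
  ps — 4 states
  (ss)+ ∪ ps — 12 states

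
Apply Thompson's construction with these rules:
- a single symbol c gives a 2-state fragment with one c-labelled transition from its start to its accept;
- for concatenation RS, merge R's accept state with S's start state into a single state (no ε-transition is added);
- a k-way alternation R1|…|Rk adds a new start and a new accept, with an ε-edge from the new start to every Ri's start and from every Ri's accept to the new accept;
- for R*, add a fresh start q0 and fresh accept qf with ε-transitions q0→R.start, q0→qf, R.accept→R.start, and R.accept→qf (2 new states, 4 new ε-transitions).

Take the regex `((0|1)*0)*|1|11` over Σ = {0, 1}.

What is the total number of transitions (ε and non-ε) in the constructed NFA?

Per subexpression:
Each of the 6 symbol leaves contributes 1 transition (1 symbol, 0 ε).
  0|1 = 6 transitions (2 symbol, 4 ε)
  (0|1)* = 10 transitions (2 symbol, 8 ε)
  (0|1)*0 = 11 transitions (3 symbol, 8 ε)
  ((0|1)*0)* = 15 transitions (3 symbol, 12 ε)
  11 = 2 transitions (2 symbol, 0 ε)
  ((0|1)*0)*|1|11 = 24 transitions (6 symbol, 18 ε)

24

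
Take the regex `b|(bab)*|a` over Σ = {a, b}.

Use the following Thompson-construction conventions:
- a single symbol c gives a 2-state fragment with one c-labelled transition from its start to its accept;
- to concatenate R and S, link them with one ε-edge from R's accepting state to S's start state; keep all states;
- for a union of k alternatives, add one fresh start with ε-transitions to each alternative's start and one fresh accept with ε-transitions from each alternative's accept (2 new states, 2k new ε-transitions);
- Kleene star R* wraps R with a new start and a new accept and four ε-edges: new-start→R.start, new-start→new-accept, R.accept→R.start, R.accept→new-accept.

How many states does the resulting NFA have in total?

14

Recursing over subexpressions:
Each of the 5 symbol leaves contributes a 2-state fragment.
  bab → 6 states
  (bab)* → 8 states
  b|(bab)*|a → 14 states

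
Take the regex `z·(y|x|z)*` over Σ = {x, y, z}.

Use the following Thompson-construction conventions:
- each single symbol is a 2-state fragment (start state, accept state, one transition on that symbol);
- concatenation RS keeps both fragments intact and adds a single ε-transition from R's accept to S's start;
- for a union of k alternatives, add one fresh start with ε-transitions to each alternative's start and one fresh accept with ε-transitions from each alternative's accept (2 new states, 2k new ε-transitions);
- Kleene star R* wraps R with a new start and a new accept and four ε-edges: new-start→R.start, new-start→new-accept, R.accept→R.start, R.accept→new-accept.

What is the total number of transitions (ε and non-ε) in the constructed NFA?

By structural recursion:
Each of the 4 symbol leaves contributes 1 transition (1 symbol, 0 ε).
  y|x|z — 9 transitions (3 symbol, 6 ε)
  (y|x|z)* — 13 transitions (3 symbol, 10 ε)
  z·(y|x|z)* — 15 transitions (4 symbol, 11 ε)

15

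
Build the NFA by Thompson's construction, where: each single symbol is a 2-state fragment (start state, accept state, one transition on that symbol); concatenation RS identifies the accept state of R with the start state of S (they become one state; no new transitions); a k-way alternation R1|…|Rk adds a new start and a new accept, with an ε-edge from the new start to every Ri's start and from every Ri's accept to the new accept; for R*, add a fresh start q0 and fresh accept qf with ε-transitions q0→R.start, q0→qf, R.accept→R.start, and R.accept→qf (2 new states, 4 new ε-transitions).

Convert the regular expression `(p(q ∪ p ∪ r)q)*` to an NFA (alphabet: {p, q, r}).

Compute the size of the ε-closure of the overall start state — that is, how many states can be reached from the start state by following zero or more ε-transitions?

Compute the ε-closure size of each fragment's start state recursively; a symbol fragment's start has no outgoing ε-edge, so its closure is just itself (size 1).
  q ∪ p ∪ r : new start ε-reaches every alternative's start; none of them accept ε, so the new accept is not reached: C = 1 + 1 + 1 + 1 = 4
  p(q ∪ p ∪ r)q : C equals the left operand's closure size = 1 (its accept is not ε-reachable, so the closure stops there)
  (p(q ∪ p ∪ r)q)* : the star's fresh start ε-reaches both the body's start and the fresh accept: C = 2 + 1 = 3

3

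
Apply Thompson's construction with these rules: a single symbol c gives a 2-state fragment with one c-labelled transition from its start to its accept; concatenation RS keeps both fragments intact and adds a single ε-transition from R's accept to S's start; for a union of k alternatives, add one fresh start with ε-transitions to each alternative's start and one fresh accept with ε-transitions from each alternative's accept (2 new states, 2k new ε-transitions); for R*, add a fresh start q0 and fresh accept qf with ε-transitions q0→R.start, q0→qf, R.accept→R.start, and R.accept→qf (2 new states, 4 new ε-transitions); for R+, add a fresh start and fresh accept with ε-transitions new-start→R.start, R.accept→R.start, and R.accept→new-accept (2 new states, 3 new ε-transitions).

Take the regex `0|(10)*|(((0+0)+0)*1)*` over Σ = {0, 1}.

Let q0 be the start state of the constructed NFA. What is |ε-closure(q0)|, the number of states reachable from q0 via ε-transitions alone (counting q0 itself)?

Work bottom-up. For each fragment F, track |ε-closure(F.start)| and whether F's accept lies in that closure (i.e. whether F accepts ε). A single-symbol fragment has closure size 1 and does not accept ε.
  10 : |closure| equals the left operand's closure size = 1 (its accept is not ε-reachable, so the closure stops there)
  (10)* : |closure| = 1 (new start) + 1 (body) + 1 (new accept) = 3
  0+ : |closure| = 1 + 1 = 2 (the body doesn't accept ε, so the new accept is not reached)
  0+0 : |closure| equals the left operand's closure size = 2 (its accept is not ε-reachable, so the closure stops there)
  (0+0)+ : new start ε-reaches only the body's start; the new accept needs a symbol first: |closure| = 1 + 2 = 3
  (0+0)+0 : |closure| equals the left operand's closure size = 3 (its accept is not ε-reachable, so the closure stops there)
  ((0+0)+0)* : new start has ε-edges to the inner start and to the new accept, so |closure| = 2 + 3 = 5
  ((0+0)+0)*1 : the left operand accepts ε, so the closure extends into the next operand (via the concat ε-link); |closure| = 5 + 1 = 6
  (((0+0)+0)*1)* : new start has ε-edges to the inner start and to the new accept, so |closure| = 2 + 6 = 8
  0|(10)*|(((0+0)+0)*1)* : new start ε-reaches every alternative's start; at least one alternative accepts ε, so the union's new accept is reached too: |closure| = 1 + 1 + 3 + 8 + 1 = 14

14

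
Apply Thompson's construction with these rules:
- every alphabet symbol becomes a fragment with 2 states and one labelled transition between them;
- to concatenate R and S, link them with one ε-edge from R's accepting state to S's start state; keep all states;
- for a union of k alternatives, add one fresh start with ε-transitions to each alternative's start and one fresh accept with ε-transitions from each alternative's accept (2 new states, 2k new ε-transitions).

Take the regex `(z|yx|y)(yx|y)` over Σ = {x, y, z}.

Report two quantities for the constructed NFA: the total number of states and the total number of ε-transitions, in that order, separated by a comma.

18, 13

By structural recursion:
Each of the 7 symbol leaves contributes 2 states and 0 ε-transitions.
  yx : 4 states, 1 ε-transition
  z|yx|y : 10 states, 7 ε-transitions
  yx : 4 states, 1 ε-transition
  yx|y : 8 states, 5 ε-transitions
  (z|yx|y)(yx|y) : 18 states, 13 ε-transitions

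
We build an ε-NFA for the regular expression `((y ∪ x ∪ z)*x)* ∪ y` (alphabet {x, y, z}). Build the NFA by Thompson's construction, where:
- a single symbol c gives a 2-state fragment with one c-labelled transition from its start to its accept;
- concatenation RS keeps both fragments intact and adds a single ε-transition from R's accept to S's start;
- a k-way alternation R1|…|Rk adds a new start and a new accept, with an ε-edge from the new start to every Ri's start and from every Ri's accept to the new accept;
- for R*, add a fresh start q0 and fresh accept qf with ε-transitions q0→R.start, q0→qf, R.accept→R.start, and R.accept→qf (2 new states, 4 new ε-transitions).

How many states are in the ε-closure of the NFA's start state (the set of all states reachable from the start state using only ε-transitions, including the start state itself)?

12

Let C(F) = |ε-closure(F.start)| within fragment F, and note whether F accepts ε. Symbol fragments have C = 1 and do not accept ε. Then:
  y ∪ x ∪ z : new start ε-reaches every alternative's start; none of them accept ε, so the new accept is not reached: C = 1 + 1 + 1 + 1 = 4
  (y ∪ x ∪ z)* : new start has ε-edges to the inner start and to the new accept, so C = 2 + 4 = 6
  (y ∪ x ∪ z)*x : the left operand accepts ε, so the closure extends into the next operand (via the concat ε-link); C = 6 + 1 = 7
  ((y ∪ x ∪ z)*x)* : new start has ε-edges to the inner start and to the new accept, so C = 2 + 7 = 9
  ((y ∪ x ∪ z)*x)* ∪ y : C = 1 (new start) + (9 + 1) + 1 (new accept, since some branch ε-reaches its own accept) = 12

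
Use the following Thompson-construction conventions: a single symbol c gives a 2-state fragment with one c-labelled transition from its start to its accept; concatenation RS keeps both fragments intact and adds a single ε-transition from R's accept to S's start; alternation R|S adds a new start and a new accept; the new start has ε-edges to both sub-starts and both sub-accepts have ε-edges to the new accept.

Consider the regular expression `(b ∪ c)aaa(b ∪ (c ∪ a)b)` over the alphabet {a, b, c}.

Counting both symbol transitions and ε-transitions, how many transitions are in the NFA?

26

By structural recursion:
Each of the 9 symbol leaves contributes 1 transition (1 symbol, 0 ε).
  b ∪ c — 6 transitions (2 symbol, 4 ε)
  c ∪ a — 6 transitions (2 symbol, 4 ε)
  (c ∪ a)b — 8 transitions (3 symbol, 5 ε)
  b ∪ (c ∪ a)b — 13 transitions (4 symbol, 9 ε)
  (b ∪ c)aaa(b ∪ (c ∪ a)b) — 26 transitions (9 symbol, 17 ε)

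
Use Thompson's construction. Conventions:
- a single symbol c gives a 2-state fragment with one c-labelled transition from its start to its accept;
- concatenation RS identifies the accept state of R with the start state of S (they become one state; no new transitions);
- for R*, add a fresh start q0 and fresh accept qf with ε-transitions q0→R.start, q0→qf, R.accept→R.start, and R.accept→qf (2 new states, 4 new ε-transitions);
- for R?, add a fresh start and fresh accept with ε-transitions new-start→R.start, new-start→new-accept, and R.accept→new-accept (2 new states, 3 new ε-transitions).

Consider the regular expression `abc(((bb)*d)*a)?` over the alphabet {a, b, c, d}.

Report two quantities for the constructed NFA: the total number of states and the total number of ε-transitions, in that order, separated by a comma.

14, 11

Building bottom-up:
Each of the 7 symbol leaves contributes 2 states and 0 ε-transitions.
  bb — 3 states, 0 ε-transitions
  (bb)* — 5 states, 4 ε-transitions
  (bb)*d — 6 states, 4 ε-transitions
  ((bb)*d)* — 8 states, 8 ε-transitions
  ((bb)*d)*a — 9 states, 8 ε-transitions
  (((bb)*d)*a)? — 11 states, 11 ε-transitions
  abc(((bb)*d)*a)? — 14 states, 11 ε-transitions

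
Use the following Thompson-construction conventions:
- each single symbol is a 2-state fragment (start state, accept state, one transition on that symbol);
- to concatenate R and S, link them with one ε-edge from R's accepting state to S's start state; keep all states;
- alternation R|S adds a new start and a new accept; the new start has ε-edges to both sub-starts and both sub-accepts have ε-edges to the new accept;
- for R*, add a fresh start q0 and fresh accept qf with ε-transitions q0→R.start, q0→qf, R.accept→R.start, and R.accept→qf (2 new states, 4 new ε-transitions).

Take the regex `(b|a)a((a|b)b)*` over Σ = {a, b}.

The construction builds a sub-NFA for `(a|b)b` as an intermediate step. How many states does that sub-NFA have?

8

Fragment for `(a|b)b`:
Each of the 3 symbol leaves contributes a 2-state fragment.
  a|b : 6 states
  (a|b)b : 8 states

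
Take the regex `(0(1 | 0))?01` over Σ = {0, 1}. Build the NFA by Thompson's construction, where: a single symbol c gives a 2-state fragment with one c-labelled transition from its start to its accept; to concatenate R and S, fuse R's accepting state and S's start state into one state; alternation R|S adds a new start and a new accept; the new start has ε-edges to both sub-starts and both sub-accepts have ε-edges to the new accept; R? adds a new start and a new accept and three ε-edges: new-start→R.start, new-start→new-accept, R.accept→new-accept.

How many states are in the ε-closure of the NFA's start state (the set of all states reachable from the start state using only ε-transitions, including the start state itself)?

Let C(F) = |ε-closure(F.start)| within fragment F, and note whether F accepts ε. Symbol fragments have C = 1 and do not accept ε. Then:
  1 | 0 : new start ε-reaches every alternative's start; none of them accept ε, so the new accept is not reached: |closure| = 1 + 1 + 1 = 3
  0(1 | 0) : same as the first factor's closure: |closure| = 1
  (0(1 | 0))? : new start has ε-edges to the inner start and to the new accept, so |closure| = 2 + 1 = 3
  (0(1 | 0))?01 : the left operand accepts ε, so the closure extends into the next operand (the shared merged state is already counted); |closure| = 3 + (1−1) = 3

3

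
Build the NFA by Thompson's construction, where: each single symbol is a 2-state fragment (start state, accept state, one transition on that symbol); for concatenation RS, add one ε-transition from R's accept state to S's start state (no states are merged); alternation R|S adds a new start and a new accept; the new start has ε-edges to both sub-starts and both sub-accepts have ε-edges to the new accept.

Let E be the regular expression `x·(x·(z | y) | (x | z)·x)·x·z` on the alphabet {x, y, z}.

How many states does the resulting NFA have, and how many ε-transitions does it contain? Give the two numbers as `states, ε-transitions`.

24, 17

Bottom-up over the parse tree:
Each of the 9 symbol leaves contributes 2 states and 0 ε-transitions.
  z | y = 6 states, 4 ε-transitions
  x·(z | y) = 8 states, 5 ε-transitions
  x | z = 6 states, 4 ε-transitions
  (x | z)·x = 8 states, 5 ε-transitions
  x·(z | y) | (x | z)·x = 18 states, 14 ε-transitions
  x·(x·(z | y) | (x | z)·x)·x·z = 24 states, 17 ε-transitions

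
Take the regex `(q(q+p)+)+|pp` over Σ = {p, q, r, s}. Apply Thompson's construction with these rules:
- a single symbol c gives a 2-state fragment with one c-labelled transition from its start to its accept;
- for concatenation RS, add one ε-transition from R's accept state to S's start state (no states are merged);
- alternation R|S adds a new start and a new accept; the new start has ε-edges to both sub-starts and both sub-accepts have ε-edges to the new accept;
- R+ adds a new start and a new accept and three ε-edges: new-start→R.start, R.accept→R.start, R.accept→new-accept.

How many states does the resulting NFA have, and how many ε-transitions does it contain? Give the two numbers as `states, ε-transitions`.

Building bottom-up:
Each of the 5 symbol leaves contributes 2 states and 0 ε-transitions.
  q+ : 4 states, 3 ε-transitions
  q+p : 6 states, 4 ε-transitions
  (q+p)+ : 8 states, 7 ε-transitions
  q(q+p)+ : 10 states, 8 ε-transitions
  (q(q+p)+)+ : 12 states, 11 ε-transitions
  pp : 4 states, 1 ε-transition
  (q(q+p)+)+|pp : 18 states, 16 ε-transitions

18, 16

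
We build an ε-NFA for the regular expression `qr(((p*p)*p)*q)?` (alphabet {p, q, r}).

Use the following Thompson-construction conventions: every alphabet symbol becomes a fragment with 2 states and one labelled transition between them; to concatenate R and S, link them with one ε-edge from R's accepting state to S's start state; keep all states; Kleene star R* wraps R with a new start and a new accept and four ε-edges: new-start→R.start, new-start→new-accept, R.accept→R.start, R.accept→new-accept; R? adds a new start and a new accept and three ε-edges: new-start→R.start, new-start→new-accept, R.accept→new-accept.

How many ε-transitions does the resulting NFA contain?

20

Recursing over subexpressions:
Each of the 6 symbol leaves contributes 0 ε-transitions.
  p* → 4 ε-transitions
  p*p → 5 ε-transitions
  (p*p)* → 9 ε-transitions
  (p*p)*p → 10 ε-transitions
  ((p*p)*p)* → 14 ε-transitions
  ((p*p)*p)*q → 15 ε-transitions
  (((p*p)*p)*q)? → 18 ε-transitions
  qr(((p*p)*p)*q)? → 20 ε-transitions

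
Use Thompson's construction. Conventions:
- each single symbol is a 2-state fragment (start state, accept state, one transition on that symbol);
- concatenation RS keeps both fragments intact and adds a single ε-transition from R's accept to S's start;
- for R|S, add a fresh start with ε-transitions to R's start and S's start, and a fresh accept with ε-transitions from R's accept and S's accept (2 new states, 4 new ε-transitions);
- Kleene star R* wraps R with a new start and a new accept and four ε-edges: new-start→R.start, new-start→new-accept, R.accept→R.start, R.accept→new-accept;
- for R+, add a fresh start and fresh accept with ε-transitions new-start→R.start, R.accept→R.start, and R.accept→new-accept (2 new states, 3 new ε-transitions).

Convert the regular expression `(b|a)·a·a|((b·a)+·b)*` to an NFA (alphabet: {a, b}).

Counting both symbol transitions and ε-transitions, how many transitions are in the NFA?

Per subexpression:
Each of the 7 symbol leaves contributes 1 transition (1 symbol, 0 ε).
  b|a : 6 transitions (2 symbol, 4 ε)
  (b|a)·a·a : 10 transitions (4 symbol, 6 ε)
  b·a : 3 transitions (2 symbol, 1 ε)
  (b·a)+ : 6 transitions (2 symbol, 4 ε)
  (b·a)+·b : 8 transitions (3 symbol, 5 ε)
  ((b·a)+·b)* : 12 transitions (3 symbol, 9 ε)
  (b|a)·a·a|((b·a)+·b)* : 26 transitions (7 symbol, 19 ε)

26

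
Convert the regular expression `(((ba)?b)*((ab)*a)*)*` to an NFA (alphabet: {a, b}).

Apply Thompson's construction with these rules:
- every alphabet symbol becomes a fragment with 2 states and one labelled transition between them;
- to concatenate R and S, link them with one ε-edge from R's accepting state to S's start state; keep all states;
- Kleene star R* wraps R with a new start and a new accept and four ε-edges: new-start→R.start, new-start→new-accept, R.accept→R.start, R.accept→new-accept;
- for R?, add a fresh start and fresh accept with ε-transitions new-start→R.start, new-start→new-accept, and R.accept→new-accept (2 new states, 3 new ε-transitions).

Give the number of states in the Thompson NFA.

22

By structural recursion:
Each of the 6 symbol leaves contributes a 2-state fragment.
  ba → 4 states
  (ba)? → 6 states
  (ba)?b → 8 states
  ((ba)?b)* → 10 states
  ab → 4 states
  (ab)* → 6 states
  (ab)*a → 8 states
  ((ab)*a)* → 10 states
  ((ba)?b)*((ab)*a)* → 20 states
  (((ba)?b)*((ab)*a)*)* → 22 states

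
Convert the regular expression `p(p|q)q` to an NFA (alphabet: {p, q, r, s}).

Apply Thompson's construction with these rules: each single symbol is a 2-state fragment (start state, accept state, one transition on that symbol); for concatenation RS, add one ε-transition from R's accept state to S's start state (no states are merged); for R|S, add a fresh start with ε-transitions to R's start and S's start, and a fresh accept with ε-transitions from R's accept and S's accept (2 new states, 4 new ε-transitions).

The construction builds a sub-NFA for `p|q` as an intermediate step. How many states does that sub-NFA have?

6

Fragment for `p|q`:
Each of the 2 symbol leaves contributes a 2-state fragment.
  p|q : 6 states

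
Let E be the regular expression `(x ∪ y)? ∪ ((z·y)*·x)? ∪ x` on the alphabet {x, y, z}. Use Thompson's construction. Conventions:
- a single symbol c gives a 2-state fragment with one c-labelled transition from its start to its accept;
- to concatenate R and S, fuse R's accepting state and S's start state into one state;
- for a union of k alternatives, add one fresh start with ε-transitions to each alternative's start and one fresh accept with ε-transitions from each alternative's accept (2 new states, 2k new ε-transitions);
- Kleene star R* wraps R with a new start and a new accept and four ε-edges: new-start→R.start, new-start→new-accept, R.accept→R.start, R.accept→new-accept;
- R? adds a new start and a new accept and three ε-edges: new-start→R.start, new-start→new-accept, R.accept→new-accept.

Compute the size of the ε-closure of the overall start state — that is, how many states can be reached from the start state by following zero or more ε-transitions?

Compute the ε-closure size of each fragment's start state recursively; a symbol fragment's start has no outgoing ε-edge, so its closure is just itself (size 1).
  x ∪ y → new start ε-reaches every alternative's start; none of them accept ε, so the new accept is not reached: C = 1 + 1 + 1 = 3
  (x ∪ y)? → C = 1 (new start) + 3 (body) + 1 (new accept, via ε) = 5
  z·y → C equals the left operand's closure size = 1 (its accept is not ε-reachable, so the closure stops there)
  (z·y)* → C = 1 (new start) + 1 (body) + 1 (new accept) = 3
  (z·y)*·x → the left operand accepts ε, so the closure extends into the next operand (the shared merged state is already counted); C = 3 + (1−1) = 3
  ((z·y)*·x)? → new start has ε-edges to the inner start and to the new accept, so C = 2 + 3 = 5
  (x ∪ y)? ∪ ((z·y)*·x)? ∪ x → C = 1 (new start) + (5 + 5 + 1) + 1 (new accept, since some branch ε-reaches its own accept) = 13

13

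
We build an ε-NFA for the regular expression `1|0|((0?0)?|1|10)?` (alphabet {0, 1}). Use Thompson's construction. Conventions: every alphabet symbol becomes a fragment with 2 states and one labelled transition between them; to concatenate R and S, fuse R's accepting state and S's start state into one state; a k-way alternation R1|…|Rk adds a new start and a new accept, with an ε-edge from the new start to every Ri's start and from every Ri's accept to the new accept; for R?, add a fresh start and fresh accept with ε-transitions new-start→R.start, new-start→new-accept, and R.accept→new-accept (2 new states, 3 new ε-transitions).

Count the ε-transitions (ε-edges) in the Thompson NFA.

21

By structural recursion:
Each of the 7 symbol leaves contributes 0 ε-transitions.
  0? = 3 ε-transitions
  0?0 = 3 ε-transitions
  (0?0)? = 6 ε-transitions
  10 = 0 ε-transitions
  (0?0)?|1|10 = 12 ε-transitions
  ((0?0)?|1|10)? = 15 ε-transitions
  1|0|((0?0)?|1|10)? = 21 ε-transitions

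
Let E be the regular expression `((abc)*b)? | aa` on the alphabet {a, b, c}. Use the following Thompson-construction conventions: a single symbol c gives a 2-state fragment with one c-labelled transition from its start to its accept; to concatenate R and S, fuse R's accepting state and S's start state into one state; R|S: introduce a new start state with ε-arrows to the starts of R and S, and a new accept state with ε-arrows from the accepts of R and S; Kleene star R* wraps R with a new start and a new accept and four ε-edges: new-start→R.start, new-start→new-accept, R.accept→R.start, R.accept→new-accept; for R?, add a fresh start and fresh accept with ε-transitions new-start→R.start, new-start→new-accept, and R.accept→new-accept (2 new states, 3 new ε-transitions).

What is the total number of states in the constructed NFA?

14

Per subexpression:
Each of the 6 symbol leaves contributes a 2-state fragment.
  abc : 4 states
  (abc)* : 6 states
  (abc)*b : 7 states
  ((abc)*b)? : 9 states
  aa : 3 states
  ((abc)*b)? | aa : 14 states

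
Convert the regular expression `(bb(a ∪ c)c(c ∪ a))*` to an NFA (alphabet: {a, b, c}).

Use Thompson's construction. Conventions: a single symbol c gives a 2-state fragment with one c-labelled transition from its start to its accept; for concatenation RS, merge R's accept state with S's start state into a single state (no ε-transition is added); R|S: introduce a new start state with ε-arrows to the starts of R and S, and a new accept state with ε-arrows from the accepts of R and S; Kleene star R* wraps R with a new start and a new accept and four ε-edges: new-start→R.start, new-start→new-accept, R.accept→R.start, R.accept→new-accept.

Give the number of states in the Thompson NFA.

Building bottom-up:
Each of the 7 symbol leaves contributes a 2-state fragment.
  a ∪ c = 6 states
  c ∪ a = 6 states
  bb(a ∪ c)c(c ∪ a) = 14 states
  (bb(a ∪ c)c(c ∪ a))* = 16 states

16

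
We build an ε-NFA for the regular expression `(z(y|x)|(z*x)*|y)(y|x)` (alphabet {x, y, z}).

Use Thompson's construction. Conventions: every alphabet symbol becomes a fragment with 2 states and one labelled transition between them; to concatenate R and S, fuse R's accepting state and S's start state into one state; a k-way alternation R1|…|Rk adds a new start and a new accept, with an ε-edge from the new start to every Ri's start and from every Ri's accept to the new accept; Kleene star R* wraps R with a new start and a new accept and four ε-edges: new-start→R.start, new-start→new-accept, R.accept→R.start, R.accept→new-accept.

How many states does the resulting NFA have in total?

Bottom-up over the parse tree:
Each of the 8 symbol leaves contributes a 2-state fragment.
  y|x : 6 states
  z(y|x) : 7 states
  z* : 4 states
  z*x : 5 states
  (z*x)* : 7 states
  z(y|x)|(z*x)*|y : 18 states
  y|x : 6 states
  (z(y|x)|(z*x)*|y)(y|x) : 23 states

23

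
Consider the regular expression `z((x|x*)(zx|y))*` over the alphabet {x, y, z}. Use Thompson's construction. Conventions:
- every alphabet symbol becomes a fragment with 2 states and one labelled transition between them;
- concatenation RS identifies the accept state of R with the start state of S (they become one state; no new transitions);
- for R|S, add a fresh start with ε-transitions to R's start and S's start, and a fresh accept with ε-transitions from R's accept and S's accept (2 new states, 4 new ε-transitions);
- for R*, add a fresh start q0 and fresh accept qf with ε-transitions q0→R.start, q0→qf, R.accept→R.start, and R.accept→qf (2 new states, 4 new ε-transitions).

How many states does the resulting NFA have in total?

By structural recursion:
Each of the 6 symbol leaves contributes a 2-state fragment.
  x* — 4 states
  x|x* — 8 states
  zx — 3 states
  zx|y — 7 states
  (x|x*)(zx|y) — 14 states
  ((x|x*)(zx|y))* — 16 states
  z((x|x*)(zx|y))* — 17 states

17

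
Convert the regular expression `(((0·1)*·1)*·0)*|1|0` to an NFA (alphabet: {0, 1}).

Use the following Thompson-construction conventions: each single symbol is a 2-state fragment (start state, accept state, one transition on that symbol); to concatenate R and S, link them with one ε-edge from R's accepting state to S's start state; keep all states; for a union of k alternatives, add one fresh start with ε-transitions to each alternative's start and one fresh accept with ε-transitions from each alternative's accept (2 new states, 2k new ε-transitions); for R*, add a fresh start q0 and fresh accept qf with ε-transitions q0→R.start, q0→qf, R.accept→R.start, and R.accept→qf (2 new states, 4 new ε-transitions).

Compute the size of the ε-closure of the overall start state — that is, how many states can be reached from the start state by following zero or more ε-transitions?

13

Work bottom-up. For each fragment F, track |ε-closure(F.start)| and whether F's accept lies in that closure (i.e. whether F accepts ε). A single-symbol fragment has closure size 1 and does not accept ε.
  0·1 → C equals the left operand's closure size = 1 (its accept is not ε-reachable, so the closure stops there)
  (0·1)* → the star's fresh start ε-reaches both the body's start and the fresh accept: C = 2 + 1 = 3
  (0·1)*·1 → C = 3 + 1 = 4 (closure spills across the concat boundary because the left factor accepts ε)
  ((0·1)*·1)* → new start has ε-edges to the inner start and to the new accept, so C = 2 + 4 = 6
  ((0·1)*·1)*·0 → the left operand accepts ε, so the closure extends into the next operand (via the concat ε-link); C = 6 + 1 = 7
  (((0·1)*·1)*·0)* → new start has ε-edges to the inner start and to the new accept, so C = 2 + 7 = 9
  (((0·1)*·1)*·0)*|1|0 → C = 1 (new start) + (9 + 1 + 1) + 1 (new accept, since some branch ε-reaches its own accept) = 13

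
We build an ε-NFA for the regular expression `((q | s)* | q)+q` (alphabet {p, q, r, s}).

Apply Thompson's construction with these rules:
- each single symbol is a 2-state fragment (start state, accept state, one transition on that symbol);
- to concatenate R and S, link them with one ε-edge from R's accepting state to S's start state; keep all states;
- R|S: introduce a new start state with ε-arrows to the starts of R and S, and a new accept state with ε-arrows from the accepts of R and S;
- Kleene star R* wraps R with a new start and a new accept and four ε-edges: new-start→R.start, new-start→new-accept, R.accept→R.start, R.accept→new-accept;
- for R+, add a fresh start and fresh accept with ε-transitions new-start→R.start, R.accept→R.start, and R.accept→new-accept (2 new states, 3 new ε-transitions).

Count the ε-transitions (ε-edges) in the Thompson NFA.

16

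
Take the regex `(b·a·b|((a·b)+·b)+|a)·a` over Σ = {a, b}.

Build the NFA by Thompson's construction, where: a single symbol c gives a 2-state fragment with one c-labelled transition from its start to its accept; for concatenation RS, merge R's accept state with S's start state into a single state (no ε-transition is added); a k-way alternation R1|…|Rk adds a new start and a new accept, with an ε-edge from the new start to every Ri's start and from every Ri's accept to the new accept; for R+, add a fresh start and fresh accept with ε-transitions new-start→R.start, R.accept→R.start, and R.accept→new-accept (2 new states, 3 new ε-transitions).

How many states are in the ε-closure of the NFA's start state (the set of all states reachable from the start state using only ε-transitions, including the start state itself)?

6

Work bottom-up. For each fragment F, track |ε-closure(F.start)| and whether F's accept lies in that closure (i.e. whether F accepts ε). A single-symbol fragment has closure size 1 and does not accept ε.
  b·a·b : same as the first factor's closure: |closure| = 1
  a·b : same as the first factor's closure: |closure| = 1
  (a·b)+ : |closure| = 1 + 1 = 2 (the body doesn't accept ε, so the new accept is not reached)
  (a·b)+·b : |closure| equals the left operand's closure size = 2 (its accept is not ε-reachable, so the closure stops there)
  ((a·b)+·b)+ : new start ε-reaches only the body's start; the new accept needs a symbol first: |closure| = 1 + 2 = 3
  b·a·b|((a·b)+·b)+|a : new start ε-reaches every alternative's start; none of them accept ε, so the new accept is not reached: |closure| = 1 + 1 + 3 + 1 = 6
  (b·a·b|((a·b)+·b)+|a)·a : |closure| equals the left operand's closure size = 6 (its accept is not ε-reachable, so the closure stops there)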